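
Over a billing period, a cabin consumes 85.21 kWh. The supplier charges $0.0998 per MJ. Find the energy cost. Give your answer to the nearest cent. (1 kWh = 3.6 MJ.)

$30.61

85.21 kWh × (3.6 MJ/kWh) = 306.8 MJ
Cost = 306.8 MJ × $0.0998/MJ = $30.61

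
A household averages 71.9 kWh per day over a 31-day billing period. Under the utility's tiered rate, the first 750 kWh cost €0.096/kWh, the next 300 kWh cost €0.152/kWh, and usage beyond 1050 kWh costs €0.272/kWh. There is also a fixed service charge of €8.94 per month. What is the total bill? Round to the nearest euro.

€447

Usage = 71.9 kWh/day × 31 days = 2228.9 kWh
First 750 kWh × €0.096 = €72.00
Next 300 kWh × €0.152 = €45.60
Remaining 1178.9 kWh × €0.272 = €320.66
Energy charge = €438.26; + service €8.94 = €447.20 ≈ €447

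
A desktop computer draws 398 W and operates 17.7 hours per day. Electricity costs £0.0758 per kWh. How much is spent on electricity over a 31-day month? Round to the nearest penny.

£16.55

Energy = 398 W × 17.7 h/day × 31 days = 218,383 Wh = 218.4 kWh
Cost = 218.4 kWh × £0.0758/kWh = £16.55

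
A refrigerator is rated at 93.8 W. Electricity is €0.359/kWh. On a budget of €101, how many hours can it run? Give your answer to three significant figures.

3000 h

Energy budget = €101 / €0.359 per kWh = 281.3 kWh = 281,337 Wh
Runtime = 281,337 Wh / 93.8 W = 2,999 h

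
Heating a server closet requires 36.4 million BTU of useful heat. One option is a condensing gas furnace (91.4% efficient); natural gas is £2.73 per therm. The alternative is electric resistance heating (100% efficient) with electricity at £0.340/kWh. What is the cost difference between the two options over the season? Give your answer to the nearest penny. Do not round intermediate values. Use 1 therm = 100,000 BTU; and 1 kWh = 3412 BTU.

Heat load = 36.4 × 10⁶ BTU = 36,400,000 BTU
Gas: input = 36,400,000 / 0.914 = 39,824,945 BTU = 398.2 therm → 398.2 × £2.73 = £1,087.22
Electric: 36,400,000 BTU / 3412 = 10,670 kWh → × £0.340 = £3,627.20
Difference = |£1,087.22 − £3,627.20| = £2,539.98

£2539.98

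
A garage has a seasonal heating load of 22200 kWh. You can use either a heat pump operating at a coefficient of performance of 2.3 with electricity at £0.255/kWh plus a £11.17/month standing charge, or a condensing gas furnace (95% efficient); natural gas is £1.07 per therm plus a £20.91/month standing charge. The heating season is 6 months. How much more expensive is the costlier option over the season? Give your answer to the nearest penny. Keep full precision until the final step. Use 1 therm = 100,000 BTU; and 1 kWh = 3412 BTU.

£1549.72

Heat load = 22200 kWh × 3412 = 75,746,400 BTU
Gas: input = 75,746,400 / 0.95 = 79,733,053 BTU = 797.3 therm → 797.3 × £1.07 = £853.14; + 6 × £20.91 standing = £978.60
Heat pump: 75,746,400 BTU / 3412 = 22,200 kWh heat; / 2.3 = 9,652 kWh in → × £0.255 = £2,461.30; + 6 × £11.17 standing = £2,528.32
Difference = |£978.60 − £2,528.32| = £1,549.72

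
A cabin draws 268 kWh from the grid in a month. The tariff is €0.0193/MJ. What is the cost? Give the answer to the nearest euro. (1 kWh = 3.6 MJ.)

268 kWh × (3.6 MJ/kWh) = 964.8 MJ
Cost = 964.8 MJ × €0.0193/MJ = €18.62 ≈ €19

€19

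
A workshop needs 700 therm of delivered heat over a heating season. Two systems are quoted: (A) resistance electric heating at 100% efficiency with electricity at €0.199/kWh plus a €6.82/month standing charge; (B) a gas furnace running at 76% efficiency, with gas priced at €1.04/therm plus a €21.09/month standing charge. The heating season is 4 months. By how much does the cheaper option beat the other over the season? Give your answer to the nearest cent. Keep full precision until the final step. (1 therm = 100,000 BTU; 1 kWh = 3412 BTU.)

€3067.67

Heat load = 700 therm × 100,000 = 70,000,000 BTU
Gas: input = 70,000,000 / 0.76 = 92,105,263 BTU = 921.1 therm → 921.1 × €1.04 = €957.89; + 4 × €21.09 standing = €1,042.25
Electric: 70,000,000 BTU / 3412 = 20,520 kWh → × €0.199 = €4,082.65; + 4 × €6.82 standing = €4,109.93
Difference = |€1,042.25 − €4,109.93| = €3,067.67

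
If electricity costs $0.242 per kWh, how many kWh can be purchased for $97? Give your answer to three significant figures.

$97 / $0.242 per kWh = 400.8 kWh

401 kWh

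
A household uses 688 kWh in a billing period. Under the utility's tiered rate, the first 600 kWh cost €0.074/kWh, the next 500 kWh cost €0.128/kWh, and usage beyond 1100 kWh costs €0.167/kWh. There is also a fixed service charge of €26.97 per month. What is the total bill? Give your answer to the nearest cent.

First 600 kWh × €0.074 = €44.40
Next 88 kWh × €0.128 = €11.26
Remaining tier: 0 kWh (not reached)
Energy charge = €55.66; + service €26.97 = €82.63

€82.63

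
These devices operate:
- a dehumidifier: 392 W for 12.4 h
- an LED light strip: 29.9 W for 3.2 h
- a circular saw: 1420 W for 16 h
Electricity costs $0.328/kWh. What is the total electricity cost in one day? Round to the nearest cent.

$9.08

dehumidifier: 392 W × 12.4 h = 4,861 Wh = 4.861 kWh
LED light strip: 29.9 W × 3.2 h = 96 Wh = 0.09568 kWh
circular saw: 1420 W × 16 h = 22,720 Wh = 22.72 kWh
Total energy = 4.861 + 0.09568 + 22.72 = 27.68 kWh
Cost = 27.68 kWh × $0.328 = $9.08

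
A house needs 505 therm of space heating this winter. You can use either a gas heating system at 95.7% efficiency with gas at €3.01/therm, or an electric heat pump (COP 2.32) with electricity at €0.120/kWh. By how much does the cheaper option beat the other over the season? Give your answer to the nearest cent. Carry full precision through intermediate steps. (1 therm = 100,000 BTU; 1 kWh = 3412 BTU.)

Heat load = 505 therm × 100,000 = 50,500,000 BTU
Gas: input = 50,500,000 / 0.957 = 52,769,070 BTU = 527.7 therm → 527.7 × €3.01 = €1,588.35
Heat pump: 50,500,000 BTU / 3412 = 14,800 kWh heat; / 2.32 = 6,380 kWh in → × €0.120 = €765.55
Difference = |€1,588.35 − €765.55| = €822.80

€822.80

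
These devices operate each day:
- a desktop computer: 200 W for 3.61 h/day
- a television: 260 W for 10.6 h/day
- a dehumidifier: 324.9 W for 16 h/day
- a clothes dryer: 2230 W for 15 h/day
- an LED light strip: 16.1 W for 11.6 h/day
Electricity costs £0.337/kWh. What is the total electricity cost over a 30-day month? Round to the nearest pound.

£428

desktop computer: 200 W × 3.61 h × 30 d = 21,660 Wh = 21.66 kWh
television: 260 W × 10.6 h × 30 d = 82,680 Wh = 82.68 kWh
dehumidifier: 324.9 W × 16 h × 30 d = 155,952 Wh = 156 kWh
clothes dryer: 2230 W × 15 h × 30 d = 1,003,500 Wh = 1,004 kWh
LED light strip: 16.1 W × 11.6 h × 30 d = 5,603 Wh = 5.603 kWh
Total energy = 21.66 + 82.68 + 156 + 1,004 + 5.603 = 1,269 kWh
Cost = 1,269 kWh × £0.337 = £427.79 ≈ £428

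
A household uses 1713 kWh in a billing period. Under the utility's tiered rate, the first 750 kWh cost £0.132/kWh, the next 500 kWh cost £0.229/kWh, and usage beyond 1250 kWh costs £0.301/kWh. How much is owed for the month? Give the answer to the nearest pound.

£353

First 750 kWh × £0.132 = £99.00
Next 500 kWh × £0.229 = £114.50
Remaining 463 kWh × £0.301 = £139.36
Total = £352.86 ≈ £353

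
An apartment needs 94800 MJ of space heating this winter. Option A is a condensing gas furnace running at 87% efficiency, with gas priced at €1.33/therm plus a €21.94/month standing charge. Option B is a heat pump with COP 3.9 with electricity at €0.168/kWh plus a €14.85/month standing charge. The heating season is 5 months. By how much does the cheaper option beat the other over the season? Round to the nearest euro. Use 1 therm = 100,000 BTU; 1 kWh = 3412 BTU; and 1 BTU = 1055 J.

€275

Heat load = 94800 MJ = 94,800,000,000 J / 1055 = 89,857,820 BTU
Gas: input = 89,857,820 / 0.87 = 103,284,850 BTU = 1,033 therm → 1,033 × €1.33 = €1,373.69; + 5 × €21.94 standing = €1,483.39
Heat pump: 89,857,820 BTU / 3412 = 26,340 kWh heat; / 3.9 = 6,753 kWh in → × €0.168 = €1,134.47; + 5 × €14.85 standing = €1,208.72
Difference = |€1,483.39 − €1,208.72| = €274.67 ≈ €275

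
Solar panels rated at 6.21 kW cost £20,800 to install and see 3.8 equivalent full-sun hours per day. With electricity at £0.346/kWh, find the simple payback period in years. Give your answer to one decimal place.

Daily generation = 6.21 kW × 3.8 h = 23.6 kWh
Annual generation = 23.6 × 365 = 8613.3 kWh
Annual savings = 8613.3 × £0.346 = £2,980.19
Payback = £20,800 / £2,980.19 = 6.98 years

7.0 years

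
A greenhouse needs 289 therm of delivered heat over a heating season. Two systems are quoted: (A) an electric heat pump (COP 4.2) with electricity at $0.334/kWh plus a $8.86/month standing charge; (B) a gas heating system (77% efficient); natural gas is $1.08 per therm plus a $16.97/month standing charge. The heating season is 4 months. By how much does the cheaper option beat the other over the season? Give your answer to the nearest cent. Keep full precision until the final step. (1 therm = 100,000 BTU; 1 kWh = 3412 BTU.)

$235.78

Heat load = 289 therm × 100,000 = 28,900,000 BTU
Gas: input = 28,900,000 / 0.77 = 37,532,468 BTU = 375.3 therm → 375.3 × $1.08 = $405.35; + 4 × $16.97 standing = $473.23
Heat pump: 28,900,000 BTU / 3412 = 8,470 kWh heat; / 4.2 = 2,017 kWh in → × $0.334 = $673.58; + 4 × $8.86 standing = $709.02
Difference = |$473.23 − $709.02| = $235.78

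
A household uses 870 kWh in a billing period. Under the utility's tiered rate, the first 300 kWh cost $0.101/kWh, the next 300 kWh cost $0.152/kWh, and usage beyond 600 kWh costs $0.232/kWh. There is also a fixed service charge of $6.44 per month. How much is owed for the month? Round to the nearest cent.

$144.98

First 300 kWh × $0.101 = $30.30
Next 300 kWh × $0.152 = $45.60
Remaining 270 kWh × $0.232 = $62.64
Energy charge = $138.54; + service $6.44 = $144.98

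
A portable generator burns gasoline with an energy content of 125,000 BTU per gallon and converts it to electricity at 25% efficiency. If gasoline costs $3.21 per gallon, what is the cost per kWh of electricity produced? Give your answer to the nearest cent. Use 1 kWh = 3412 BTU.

$0.35

Electrical output per gallon = 125,000 BTU × 0.25 / 3412 BTU/kWh = 9.159 kWh
Cost per kWh = $3.21 / 9.159 kWh = $0.350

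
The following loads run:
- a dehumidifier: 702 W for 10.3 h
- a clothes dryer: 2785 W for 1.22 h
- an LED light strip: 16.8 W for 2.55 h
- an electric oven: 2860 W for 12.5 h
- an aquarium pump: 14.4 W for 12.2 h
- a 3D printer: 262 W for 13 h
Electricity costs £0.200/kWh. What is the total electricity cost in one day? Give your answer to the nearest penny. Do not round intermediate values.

dehumidifier: 702 W × 10.3 h = 7,231 Wh = 7.231 kWh
clothes dryer: 2785 W × 1.22 h = 3,398 Wh = 3.398 kWh
LED light strip: 16.8 W × 2.55 h = 43 Wh = 0.04284 kWh
electric oven: 2860 W × 12.5 h = 35,750 Wh = 35.75 kWh
aquarium pump: 14.4 W × 12.2 h = 176 Wh = 0.1757 kWh
3D printer: 262 W × 13 h = 3,406 Wh = 3.406 kWh
Total energy = 7.231 + 3.398 + 0.04284 + 35.75 + 0.1757 + 3.406 = 50 kWh
Cost = 50 kWh × £0.200 = £10.00

£10.00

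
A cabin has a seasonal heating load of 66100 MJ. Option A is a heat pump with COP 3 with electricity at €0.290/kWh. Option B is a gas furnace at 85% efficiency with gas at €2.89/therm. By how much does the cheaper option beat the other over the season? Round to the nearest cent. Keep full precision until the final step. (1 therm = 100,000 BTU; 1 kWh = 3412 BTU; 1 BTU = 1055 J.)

€355.16

Heat load = 66100 MJ = 66,100,000,000 J / 1055 = 62,654,028 BTU
Gas: input = 62,654,028 / 0.85 = 73,710,622 BTU = 737.1 therm → 737.1 × €2.89 = €2,130.24
Heat pump: 62,654,028 BTU / 3412 = 18,360 kWh heat; / 3 = 6,121 kWh in → × €0.290 = €1,775.08
Difference = |€2,130.24 − €1,775.08| = €355.16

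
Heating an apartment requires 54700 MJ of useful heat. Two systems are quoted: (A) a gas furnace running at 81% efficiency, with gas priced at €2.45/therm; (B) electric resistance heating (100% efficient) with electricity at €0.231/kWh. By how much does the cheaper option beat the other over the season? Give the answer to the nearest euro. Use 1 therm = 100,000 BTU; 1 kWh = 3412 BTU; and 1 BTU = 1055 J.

€1942

Heat load = 54700 MJ = 54,700,000,000 J / 1055 = 51,848,341 BTU
Gas: input = 51,848,341 / 0.81 = 64,010,298 BTU = 640.1 therm → 640.1 × €2.45 = €1,568.25
Electric: 51,848,341 BTU / 3412 = 15,200 kWh → × €0.231 = €3,510.25
Difference = |€1,568.25 − €3,510.25| = €1,942.00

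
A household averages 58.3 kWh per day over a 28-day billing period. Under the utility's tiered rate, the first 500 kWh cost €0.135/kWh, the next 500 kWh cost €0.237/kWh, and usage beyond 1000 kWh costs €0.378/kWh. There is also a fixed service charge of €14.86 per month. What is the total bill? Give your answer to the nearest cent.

€439.91

Usage = 58.3 kWh/day × 28 days = 1632.4 kWh
First 500 kWh × €0.135 = €67.50
Next 500 kWh × €0.237 = €118.50
Remaining 632.4 kWh × €0.378 = €239.05
Energy charge = €425.05; + service €14.86 = €439.91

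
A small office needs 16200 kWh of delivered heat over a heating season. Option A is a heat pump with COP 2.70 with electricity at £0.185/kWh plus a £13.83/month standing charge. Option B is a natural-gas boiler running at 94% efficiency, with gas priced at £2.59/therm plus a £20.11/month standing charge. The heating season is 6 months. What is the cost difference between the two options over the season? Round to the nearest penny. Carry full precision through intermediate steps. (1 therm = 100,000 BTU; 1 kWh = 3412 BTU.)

Heat load = 16200 kWh × 3412 = 55,274,400 BTU
Gas: input = 55,274,400 / 0.94 = 58,802,553 BTU = 588 therm → 588 × £2.59 = £1,522.99; + 6 × £20.11 standing = £1,643.65
Heat pump: 55,274,400 BTU / 3412 = 16,200 kWh heat; / 2.70 = 6,000 kWh in → × £0.185 = £1,110.00; + 6 × £13.83 standing = £1,192.98
Difference = |£1,643.65 − £1,192.98| = £450.67

£450.67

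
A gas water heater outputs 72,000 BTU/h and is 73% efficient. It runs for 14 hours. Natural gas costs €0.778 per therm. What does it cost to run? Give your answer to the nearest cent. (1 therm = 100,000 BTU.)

€10.74

Heat delivered = 72,000 BTU/h × 14 h = 1,008,000 BTU
Gas input = 1,008,000 / 0.73 = 1,380,822 BTU
= 1,380,822 / 100,000 = 13.81 therm
Cost = 13.81 × €0.778/therm = €10.74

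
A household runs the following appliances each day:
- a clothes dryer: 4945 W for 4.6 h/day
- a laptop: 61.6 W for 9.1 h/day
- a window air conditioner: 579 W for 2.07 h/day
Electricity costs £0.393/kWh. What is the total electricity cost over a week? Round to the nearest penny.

clothes dryer: 4945 W × 4.6 h × 7 d = 159,229 Wh = 159.2 kWh
laptop: 61.6 W × 9.1 h × 7 d = 3,924 Wh = 3.924 kWh
window air conditioner: 579 W × 2.07 h × 7 d = 8,390 Wh = 8.39 kWh
Total energy = 159.2 + 3.924 + 8.39 = 171.5 kWh
Cost = 171.5 kWh × £0.393 = £67.42

£67.42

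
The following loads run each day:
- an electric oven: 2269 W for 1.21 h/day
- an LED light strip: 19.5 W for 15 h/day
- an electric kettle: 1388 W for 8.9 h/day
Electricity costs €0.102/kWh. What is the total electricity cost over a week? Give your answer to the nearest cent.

electric oven: 2269 W × 1.21 h × 7 d = 19,218 Wh = 19.22 kWh
LED light strip: 19.5 W × 15 h × 7 d = 2,048 Wh = 2.047 kWh
electric kettle: 1388 W × 8.9 h × 7 d = 86,472 Wh = 86.47 kWh
Total energy = 19.22 + 2.047 + 86.47 = 107.7 kWh
Cost = 107.7 kWh × €0.102 = €10.99

€10.99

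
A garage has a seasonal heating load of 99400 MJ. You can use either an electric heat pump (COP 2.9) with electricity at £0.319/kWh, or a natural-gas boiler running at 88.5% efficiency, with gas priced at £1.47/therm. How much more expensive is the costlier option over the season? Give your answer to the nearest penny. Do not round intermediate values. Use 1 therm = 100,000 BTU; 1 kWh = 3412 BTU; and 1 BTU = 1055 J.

Heat load = 99400 MJ = 99,400,000,000 J / 1055 = 94,218,009 BTU
Gas: input = 94,218,009 / 0.885 = 106,461,028 BTU = 1,065 therm → 1,065 × £1.47 = £1,564.98
Heat pump: 94,218,009 BTU / 3412 = 27,610 kWh heat; / 2.9 = 9,522 kWh in → × £0.319 = £3,037.51
Difference = |£1,564.98 − £3,037.51| = £1,472.53

£1472.53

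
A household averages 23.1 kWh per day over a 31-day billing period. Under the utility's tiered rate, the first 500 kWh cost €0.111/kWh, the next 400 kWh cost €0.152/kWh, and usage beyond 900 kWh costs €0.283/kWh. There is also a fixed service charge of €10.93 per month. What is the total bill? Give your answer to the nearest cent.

Usage = 23.1 kWh/day × 31 days = 716.1 kWh
First 500 kWh × €0.111 = €55.50
Next 216.1 kWh × €0.152 = €32.85
Remaining tier: 0 kWh (not reached)
Energy charge = €88.35; + service €10.93 = €99.28

€99.28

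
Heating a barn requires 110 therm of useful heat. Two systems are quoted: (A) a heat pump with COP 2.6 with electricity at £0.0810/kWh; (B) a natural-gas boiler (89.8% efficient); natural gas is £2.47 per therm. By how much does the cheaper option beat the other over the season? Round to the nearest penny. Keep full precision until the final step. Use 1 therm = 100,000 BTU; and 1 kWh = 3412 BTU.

Heat load = 110 therm × 100,000 = 11,000,000 BTU
Gas: input = 11,000,000 / 0.898 = 12,249,443 BTU = 122.5 therm → 122.5 × £2.47 = £302.56
Heat pump: 11,000,000 BTU / 3412 = 3,224 kWh heat; / 2.6 = 1,240 kWh in → × £0.0810 = £100.44
Difference = |£302.56 − £100.44| = £202.12

£202.12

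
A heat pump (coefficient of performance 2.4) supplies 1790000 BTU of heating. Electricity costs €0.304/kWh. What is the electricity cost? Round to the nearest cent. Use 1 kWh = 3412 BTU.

Heat delivered = 1,790,000 BTU / 3412 = 524.6 kWh
Electrical input = 524.6 kWh / 2.4 = 218.6 kWh
Cost = 218.6 × €0.304/kWh = €66.45

€66.45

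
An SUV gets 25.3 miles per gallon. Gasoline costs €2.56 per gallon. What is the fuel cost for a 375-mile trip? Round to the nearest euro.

€38

Fuel = 375 mi / 25.3 mpg = 14.82 gal
Cost = 14.82 gal × €2.56/gal = €37.94 ≈ €38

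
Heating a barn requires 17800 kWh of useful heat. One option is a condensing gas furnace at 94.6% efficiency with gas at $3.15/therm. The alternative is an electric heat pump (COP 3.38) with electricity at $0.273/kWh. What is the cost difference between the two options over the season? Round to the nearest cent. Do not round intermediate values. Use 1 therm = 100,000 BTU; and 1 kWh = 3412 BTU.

Heat load = 17800 kWh × 3412 = 60,733,600 BTU
Gas: input = 60,733,600 / 0.946 = 64,200,423 BTU = 642 therm → 642 × $3.15 = $2,022.31
Heat pump: 60,733,600 BTU / 3412 = 17,800 kWh heat; / 3.38 = 5,266 kWh in → × $0.273 = $1,437.69
Difference = |$2,022.31 − $1,437.69| = $584.62

$584.62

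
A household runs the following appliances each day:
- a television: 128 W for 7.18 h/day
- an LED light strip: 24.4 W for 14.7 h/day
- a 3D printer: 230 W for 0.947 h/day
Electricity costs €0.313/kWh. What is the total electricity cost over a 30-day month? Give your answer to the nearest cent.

television: 128 W × 7.18 h × 30 d = 27,571 Wh = 27.57 kWh
LED light strip: 24.4 W × 14.7 h × 30 d = 10,760 Wh = 10.76 kWh
3D printer: 230 W × 0.947 h × 30 d = 6,534 Wh = 6.534 kWh
Total energy = 27.57 + 10.76 + 6.534 = 44.87 kWh
Cost = 44.87 kWh × €0.313 = €14.04

€14.04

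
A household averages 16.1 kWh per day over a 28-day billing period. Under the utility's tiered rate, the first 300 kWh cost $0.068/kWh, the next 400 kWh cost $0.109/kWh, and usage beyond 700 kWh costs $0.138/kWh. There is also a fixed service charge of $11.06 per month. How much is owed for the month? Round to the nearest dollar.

Usage = 16.1 kWh/day × 28 days = 450.8 kWh
First 300 kWh × $0.068 = $20.40
Next 150.8 kWh × $0.109 = $16.44
Remaining tier: 0 kWh (not reached)
Energy charge = $36.84; + service $11.06 = $47.90 ≈ $48

$48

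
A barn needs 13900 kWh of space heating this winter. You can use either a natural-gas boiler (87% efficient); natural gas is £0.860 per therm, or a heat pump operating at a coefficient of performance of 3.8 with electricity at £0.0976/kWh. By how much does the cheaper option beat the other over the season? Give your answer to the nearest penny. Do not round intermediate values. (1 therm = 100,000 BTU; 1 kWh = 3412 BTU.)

Heat load = 13900 kWh × 3412 = 47,426,800 BTU
Gas: input = 47,426,800 / 0.87 = 54,513,563 BTU = 545.1 therm → 545.1 × £0.860 = £468.82
Heat pump: 47,426,800 BTU / 3412 = 13,900 kWh heat; / 3.8 = 3,658 kWh in → × £0.0976 = £357.01
Difference = |£468.82 − £357.01| = £111.81

£111.81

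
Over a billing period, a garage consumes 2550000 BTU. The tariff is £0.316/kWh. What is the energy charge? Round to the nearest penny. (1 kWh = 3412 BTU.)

2550000 BTU × (0.00029308 kWh/BTU) = 747.4 kWh
Cost = 747.4 kWh × £0.316/kWh = £236.17

£236.17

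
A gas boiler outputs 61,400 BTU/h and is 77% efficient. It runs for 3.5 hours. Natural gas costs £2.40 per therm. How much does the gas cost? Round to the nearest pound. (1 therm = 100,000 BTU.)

Heat delivered = 61,400 BTU/h × 3.5 h = 214,900 BTU
Gas input = 214,900 / 0.77 = 279,091 BTU
= 279,091 / 100,000 = 2.791 therm
Cost = 2.791 × £2.40/therm = £6.70 ≈ £7

£7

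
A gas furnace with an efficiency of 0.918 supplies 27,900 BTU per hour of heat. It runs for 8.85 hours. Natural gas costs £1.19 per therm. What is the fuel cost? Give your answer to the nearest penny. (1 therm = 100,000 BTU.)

£3.20

Heat delivered = 27,900 BTU/h × 8.85 h = 246,915 BTU
Gas input = 246,915 / 0.918 = 268,971 BTU
= 268,971 / 100,000 = 2.69 therm
Cost = 2.69 × £1.19/therm = £3.20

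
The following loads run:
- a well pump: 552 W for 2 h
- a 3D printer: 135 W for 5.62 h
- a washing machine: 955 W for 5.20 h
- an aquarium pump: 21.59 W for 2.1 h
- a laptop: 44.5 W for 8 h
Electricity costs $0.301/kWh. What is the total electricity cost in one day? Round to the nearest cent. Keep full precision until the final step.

well pump: 552 W × 2 h = 1,104 Wh = 1.104 kWh
3D printer: 135 W × 5.62 h = 759 Wh = 0.7587 kWh
washing machine: 955 W × 5.20 h = 4,966 Wh = 4.966 kWh
aquarium pump: 21.59 W × 2.1 h = 45 Wh = 0.04534 kWh
laptop: 44.5 W × 8 h = 356 Wh = 0.356 kWh
Total energy = 1.104 + 0.7587 + 4.966 + 0.04534 + 0.356 = 7.23 kWh
Cost = 7.23 kWh × $0.301 = $2.18

$2.18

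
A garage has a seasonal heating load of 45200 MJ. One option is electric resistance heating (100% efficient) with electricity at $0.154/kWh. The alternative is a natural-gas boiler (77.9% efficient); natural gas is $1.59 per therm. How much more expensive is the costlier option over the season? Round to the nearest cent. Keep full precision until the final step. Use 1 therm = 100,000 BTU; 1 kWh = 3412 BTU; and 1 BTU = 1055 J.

Heat load = 45200 MJ = 45,200,000,000 J / 1055 = 42,843,602 BTU
Gas: input = 42,843,602 / 0.779 = 54,998,205 BTU = 550 therm → 550 × $1.59 = $874.47
Electric: 42,843,602 BTU / 3412 = 12,560 kWh → × $0.154 = $1,933.74
Difference = |$874.47 − $1,933.74| = $1,059.27

$1059.27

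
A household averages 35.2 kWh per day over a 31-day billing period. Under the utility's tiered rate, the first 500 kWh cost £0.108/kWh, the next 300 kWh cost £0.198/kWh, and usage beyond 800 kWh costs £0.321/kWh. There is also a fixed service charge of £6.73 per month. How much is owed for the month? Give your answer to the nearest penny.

Usage = 35.2 kWh/day × 31 days = 1091.2 kWh
First 500 kWh × £0.108 = £54.00
Next 300 kWh × £0.198 = £59.40
Remaining 291.2 kWh × £0.321 = £93.48
Energy charge = £206.88; + service £6.73 = £213.61

£213.61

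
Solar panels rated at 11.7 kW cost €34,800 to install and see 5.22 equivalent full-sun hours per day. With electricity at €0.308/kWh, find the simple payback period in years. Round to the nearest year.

Daily generation = 11.7 kW × 5.22 h = 61.07 kWh
Annual generation = 61.07 × 365 = 22292 kWh
Annual savings = 22292 × €0.308 = €6,865.94
Payback = €34,800 / €6,865.94 = 5.07 years

5 years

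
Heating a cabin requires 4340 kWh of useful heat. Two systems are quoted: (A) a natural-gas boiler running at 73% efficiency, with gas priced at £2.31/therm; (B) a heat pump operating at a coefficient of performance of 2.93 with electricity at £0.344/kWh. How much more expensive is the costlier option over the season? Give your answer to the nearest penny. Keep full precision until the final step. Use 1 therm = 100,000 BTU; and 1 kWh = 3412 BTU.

£40.96

Heat load = 4340 kWh × 3412 = 14,808,080 BTU
Gas: input = 14,808,080 / 0.73 = 20,285,041 BTU = 202.9 therm → 202.9 × £2.31 = £468.58
Heat pump: 14,808,080 BTU / 3412 = 4,340 kWh heat; / 2.93 = 1,481 kWh in → × £0.344 = £509.54
Difference = |£468.58 − £509.54| = £40.96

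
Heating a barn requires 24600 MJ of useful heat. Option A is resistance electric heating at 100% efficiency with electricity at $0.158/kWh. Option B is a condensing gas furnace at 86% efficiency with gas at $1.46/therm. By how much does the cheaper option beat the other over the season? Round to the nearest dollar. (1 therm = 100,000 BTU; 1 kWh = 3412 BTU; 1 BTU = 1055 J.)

Heat load = 24600 MJ = 24,600,000,000 J / 1055 = 23,317,536 BTU
Gas: input = 23,317,536 / 0.86 = 27,113,413 BTU = 271.1 therm → 271.1 × $1.46 = $395.86
Electric: 23,317,536 BTU / 3412 = 6,834 kWh → × $0.158 = $1,079.77
Difference = |$395.86 − $1,079.77| = $683.91 ≈ $684

$684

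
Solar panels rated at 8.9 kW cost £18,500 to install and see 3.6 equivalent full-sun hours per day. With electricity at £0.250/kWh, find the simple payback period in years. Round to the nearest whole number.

6 years

Daily generation = 8.9 kW × 3.6 h = 32.04 kWh
Annual generation = 32.04 × 365 = 11695 kWh
Annual savings = 11695 × £0.250 = £2,923.65
Payback = £18,500 / £2,923.65 = 6.33 years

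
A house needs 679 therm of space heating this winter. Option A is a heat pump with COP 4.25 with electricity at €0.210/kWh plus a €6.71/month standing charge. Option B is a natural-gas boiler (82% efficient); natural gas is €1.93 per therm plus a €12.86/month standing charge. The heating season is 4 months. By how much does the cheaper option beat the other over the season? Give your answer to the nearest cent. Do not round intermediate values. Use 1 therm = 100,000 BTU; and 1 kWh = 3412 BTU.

€639.42

Heat load = 679 therm × 100,000 = 67,900,000 BTU
Gas: input = 67,900,000 / 0.82 = 82,804,878 BTU = 828 therm → 828 × €1.93 = €1,598.13; + 4 × €12.86 standing = €1,649.57
Heat pump: 67,900,000 BTU / 3412 = 19,900 kWh heat; / 4.25 = 4,682 kWh in → × €0.210 = €983.31; + 4 × €6.71 standing = €1,010.15
Difference = |€1,649.57 − €1,010.15| = €639.42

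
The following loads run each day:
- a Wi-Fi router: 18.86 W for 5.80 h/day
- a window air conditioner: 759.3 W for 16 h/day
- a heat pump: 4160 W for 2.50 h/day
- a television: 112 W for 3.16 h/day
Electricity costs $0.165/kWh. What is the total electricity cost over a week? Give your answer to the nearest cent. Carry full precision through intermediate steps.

Wi-Fi router: 18.86 W × 5.80 h × 7 d = 766 Wh = 0.7657 kWh
window air conditioner: 759.3 W × 16 h × 7 d = 85,042 Wh = 85.04 kWh
heat pump: 4160 W × 2.50 h × 7 d = 72,800 Wh = 72.8 kWh
television: 112 W × 3.16 h × 7 d = 2,477 Wh = 2.477 kWh
Total energy = 0.7657 + 85.04 + 72.8 + 2.477 = 161.1 kWh
Cost = 161.1 kWh × $0.165 = $26.58

$26.58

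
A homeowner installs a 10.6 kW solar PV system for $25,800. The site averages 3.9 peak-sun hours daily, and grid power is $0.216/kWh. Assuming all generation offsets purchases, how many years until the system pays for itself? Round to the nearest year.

8 years

Daily generation = 10.6 kW × 3.9 h = 41.34 kWh
Annual generation = 41.34 × 365 = 15089 kWh
Annual savings = 15089 × $0.216 = $3,259.25
Payback = $25,800 / $3,259.25 = 7.92 years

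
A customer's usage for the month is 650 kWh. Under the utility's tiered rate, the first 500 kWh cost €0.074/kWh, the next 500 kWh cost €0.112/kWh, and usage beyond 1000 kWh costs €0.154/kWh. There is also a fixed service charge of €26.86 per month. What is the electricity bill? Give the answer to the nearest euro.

€81

First 500 kWh × €0.074 = €37.00
Next 150 kWh × €0.112 = €16.80
Remaining tier: 0 kWh (not reached)
Energy charge = €53.80; + service €26.86 = €80.66 ≈ €81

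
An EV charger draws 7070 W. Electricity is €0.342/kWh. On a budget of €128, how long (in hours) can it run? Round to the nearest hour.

Energy budget = €128 / €0.342 per kWh = 374.3 kWh = 374,269 Wh
Runtime = 374,269 Wh / 7070 W = 52.94 h

53 h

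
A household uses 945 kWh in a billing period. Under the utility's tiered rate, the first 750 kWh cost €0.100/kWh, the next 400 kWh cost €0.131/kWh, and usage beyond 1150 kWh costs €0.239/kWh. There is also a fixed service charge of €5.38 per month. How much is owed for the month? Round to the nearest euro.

First 750 kWh × €0.100 = €75.00
Next 195 kWh × €0.131 = €25.55
Remaining tier: 0 kWh (not reached)
Energy charge = €100.55; + service €5.38 = €105.92 ≈ €106

€106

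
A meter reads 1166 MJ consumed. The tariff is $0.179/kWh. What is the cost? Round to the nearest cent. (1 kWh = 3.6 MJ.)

1166 MJ × (0.27778 kWh/MJ) = 323.9 kWh
Cost = 323.9 kWh × $0.179/kWh = $57.98

$57.98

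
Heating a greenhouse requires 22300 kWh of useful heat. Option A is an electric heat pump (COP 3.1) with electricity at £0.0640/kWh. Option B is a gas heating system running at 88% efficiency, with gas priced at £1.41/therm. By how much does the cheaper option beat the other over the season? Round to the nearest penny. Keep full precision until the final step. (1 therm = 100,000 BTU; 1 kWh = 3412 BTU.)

£758.74

Heat load = 22300 kWh × 3412 = 76,087,600 BTU
Gas: input = 76,087,600 / 0.88 = 86,463,182 BTU = 864.6 therm → 864.6 × £1.41 = £1,219.13
Heat pump: 76,087,600 BTU / 3412 = 22,300 kWh heat; / 3.1 = 7,194 kWh in → × £0.0640 = £460.39
Difference = |£1,219.13 − £460.39| = £758.74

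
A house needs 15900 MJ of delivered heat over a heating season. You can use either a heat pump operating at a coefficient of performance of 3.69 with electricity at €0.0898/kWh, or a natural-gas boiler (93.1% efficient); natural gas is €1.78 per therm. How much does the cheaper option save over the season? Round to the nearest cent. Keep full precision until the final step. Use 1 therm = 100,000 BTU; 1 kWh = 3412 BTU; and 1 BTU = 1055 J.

Heat load = 15900 MJ = 15,900,000,000 J / 1055 = 15,071,090 BTU
Gas: input = 15,071,090 / 0.931 = 16,188,067 BTU = 161.9 therm → 161.9 × €1.78 = €288.15
Heat pump: 15,071,090 BTU / 3412 = 4,417 kWh heat; / 3.69 = 1,197 kWh in → × €0.0898 = €107.49
Difference = |€288.15 − €107.49| = €180.65

€180.65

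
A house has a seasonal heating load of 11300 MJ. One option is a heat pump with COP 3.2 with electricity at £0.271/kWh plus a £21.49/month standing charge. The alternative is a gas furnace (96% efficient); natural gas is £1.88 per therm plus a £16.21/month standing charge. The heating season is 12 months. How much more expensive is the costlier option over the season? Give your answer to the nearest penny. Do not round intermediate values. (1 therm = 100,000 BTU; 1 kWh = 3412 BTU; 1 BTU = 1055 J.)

Heat load = 11300 MJ = 11,300,000,000 J / 1055 = 10,710,900 BTU
Gas: input = 10,710,900 / 0.96 = 11,157,188 BTU = 111.6 therm → 111.6 × £1.88 = £209.76; + 12 × £16.21 standing = £404.28
Heat pump: 10,710,900 BTU / 3412 = 3,139 kWh heat; / 3.2 = 981 kWh in → × £0.271 = £265.85; + 12 × £21.49 standing = £523.73
Difference = |£404.28 − £523.73| = £119.45

£119.45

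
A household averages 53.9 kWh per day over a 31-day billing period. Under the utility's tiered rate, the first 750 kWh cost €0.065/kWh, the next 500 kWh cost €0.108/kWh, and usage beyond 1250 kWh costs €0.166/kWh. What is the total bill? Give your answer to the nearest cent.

Usage = 53.9 kWh/day × 31 days = 1670.9 kWh
First 750 kWh × €0.065 = €48.75
Next 500 kWh × €0.108 = €54.00
Remaining 420.9 kWh × €0.166 = €69.87
Total = €172.62

€172.62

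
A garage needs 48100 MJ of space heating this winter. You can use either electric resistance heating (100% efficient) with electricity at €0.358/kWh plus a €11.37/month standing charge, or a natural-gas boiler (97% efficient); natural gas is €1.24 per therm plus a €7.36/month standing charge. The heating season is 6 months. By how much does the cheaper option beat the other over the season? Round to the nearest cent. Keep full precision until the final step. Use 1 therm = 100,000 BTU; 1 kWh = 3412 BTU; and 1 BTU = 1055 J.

Heat load = 48100 MJ = 48,100,000,000 J / 1055 = 45,592,417 BTU
Gas: input = 45,592,417 / 0.97 = 47,002,492 BTU = 470 therm → 470 × €1.24 = €582.83; + 6 × €7.36 standing = €626.99
Electric: 45,592,417 BTU / 3412 = 13,360 kWh → × €0.358 = €4,783.73; + 6 × €11.37 standing = €4,851.95
Difference = |€626.99 − €4,851.95| = €4,224.96

€4224.96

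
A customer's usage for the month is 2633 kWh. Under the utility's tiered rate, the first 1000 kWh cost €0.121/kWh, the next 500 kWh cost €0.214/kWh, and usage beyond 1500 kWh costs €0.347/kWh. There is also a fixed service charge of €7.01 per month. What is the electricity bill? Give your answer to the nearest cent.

First 1000 kWh × €0.121 = €121.00
Next 500 kWh × €0.214 = €107.00
Remaining 1133 kWh × €0.347 = €393.15
Energy charge = €621.15; + service €7.01 = €628.16

€628.16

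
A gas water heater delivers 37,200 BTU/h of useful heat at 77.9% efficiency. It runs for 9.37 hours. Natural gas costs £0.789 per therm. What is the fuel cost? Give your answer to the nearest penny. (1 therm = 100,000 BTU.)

£3.53

Heat delivered = 37,200 BTU/h × 9.37 h = 348,564 BTU
Gas input = 348,564 / 0.779 = 447,451 BTU
= 447,451 / 100,000 = 4.475 therm
Cost = 4.475 × £0.789/therm = £3.53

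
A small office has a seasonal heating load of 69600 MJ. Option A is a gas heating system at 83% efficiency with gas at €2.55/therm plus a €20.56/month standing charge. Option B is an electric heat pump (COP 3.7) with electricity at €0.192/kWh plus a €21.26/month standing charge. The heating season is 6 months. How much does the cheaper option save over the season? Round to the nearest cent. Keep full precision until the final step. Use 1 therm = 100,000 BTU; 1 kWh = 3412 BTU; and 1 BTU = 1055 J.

Heat load = 69600 MJ = 69,600,000,000 J / 1055 = 65,971,564 BTU
Gas: input = 65,971,564 / 0.830 = 79,483,812 BTU = 794.8 therm → 794.8 × €2.55 = €2,026.84; + 6 × €20.56 standing = €2,150.20
Heat pump: 65,971,564 BTU / 3412 = 19,340 kWh heat; / 3.7 = 5,226 kWh in → × €0.192 = €1,003.34; + 6 × €21.26 standing = €1,130.90
Difference = |€2,150.20 − €1,130.90| = €1,019.30

€1019.30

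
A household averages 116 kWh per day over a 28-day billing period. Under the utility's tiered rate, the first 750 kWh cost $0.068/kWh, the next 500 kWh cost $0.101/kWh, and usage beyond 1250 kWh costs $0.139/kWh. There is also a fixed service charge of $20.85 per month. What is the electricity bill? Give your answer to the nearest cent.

$400.07

Usage = 116 kWh/day × 28 days = 3248 kWh
First 750 kWh × $0.068 = $51.00
Next 500 kWh × $0.101 = $50.50
Remaining 1998 kWh × $0.139 = $277.72
Energy charge = $379.22; + service $20.85 = $400.07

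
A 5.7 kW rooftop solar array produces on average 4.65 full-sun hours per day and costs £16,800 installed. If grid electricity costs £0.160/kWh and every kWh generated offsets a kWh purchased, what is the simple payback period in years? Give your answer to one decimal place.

Daily generation = 5.7 kW × 4.65 h = 26.51 kWh
Annual generation = 26.51 × 365 = 9674.3 kWh
Annual savings = 9674.3 × £0.160 = £1,547.89
Payback = £16,800 / £1,547.89 = 10.9 years

10.9 years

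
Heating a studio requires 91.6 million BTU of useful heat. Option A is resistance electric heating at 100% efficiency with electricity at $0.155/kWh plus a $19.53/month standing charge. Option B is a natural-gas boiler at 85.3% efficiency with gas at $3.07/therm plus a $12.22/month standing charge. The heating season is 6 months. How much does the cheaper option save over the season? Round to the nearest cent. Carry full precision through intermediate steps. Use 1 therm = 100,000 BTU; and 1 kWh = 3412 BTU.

Heat load = 91.6 × 10⁶ BTU = 91,600,000 BTU
Gas: input = 91,600,000 / 0.853 = 107,385,698 BTU = 1,074 therm → 1,074 × $3.07 = $3,296.74; + 6 × $12.22 standing = $3,370.06
Electric: 91,600,000 BTU / 3412 = 26,850 kWh → × $0.155 = $4,161.20; + 6 × $19.53 standing = $4,278.38
Difference = |$3,370.06 − $4,278.38| = $908.31

$908.31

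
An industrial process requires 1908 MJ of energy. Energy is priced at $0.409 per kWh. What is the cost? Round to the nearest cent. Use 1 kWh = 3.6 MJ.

$216.77

1908 MJ × (0.27778 kWh/MJ) = 530 kWh
Cost = 530 kWh × $0.409/kWh = $216.77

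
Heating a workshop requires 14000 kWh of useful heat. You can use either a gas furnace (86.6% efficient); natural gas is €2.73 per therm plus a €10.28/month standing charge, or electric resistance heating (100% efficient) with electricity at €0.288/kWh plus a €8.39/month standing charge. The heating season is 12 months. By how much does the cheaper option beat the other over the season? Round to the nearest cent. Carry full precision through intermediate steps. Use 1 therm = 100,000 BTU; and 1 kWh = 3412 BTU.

€2503.47

Heat load = 14000 kWh × 3412 = 47,768,000 BTU
Gas: input = 47,768,000 / 0.866 = 55,159,353 BTU = 551.6 therm → 551.6 × €2.73 = €1,505.85; + 12 × €10.28 standing = €1,629.21
Electric: 47,768,000 BTU / 3412 = 14,000 kWh → × €0.288 = €4,032.00; + 12 × €8.39 standing = €4,132.68
Difference = |€1,629.21 − €4,132.68| = €2,503.47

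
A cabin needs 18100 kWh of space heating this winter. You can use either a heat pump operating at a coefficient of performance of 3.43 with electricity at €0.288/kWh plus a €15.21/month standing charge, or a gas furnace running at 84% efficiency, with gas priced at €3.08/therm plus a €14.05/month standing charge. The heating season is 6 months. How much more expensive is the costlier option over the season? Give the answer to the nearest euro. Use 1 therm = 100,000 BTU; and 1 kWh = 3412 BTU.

Heat load = 18100 kWh × 3412 = 61,757,200 BTU
Gas: input = 61,757,200 / 0.84 = 73,520,476 BTU = 735.2 therm → 735.2 × €3.08 = €2,264.43; + 6 × €14.05 standing = €2,348.73
Heat pump: 61,757,200 BTU / 3412 = 18,100 kWh heat; / 3.43 = 5,277 kWh in → × €0.288 = €1,519.77; + 6 × €15.21 standing = €1,611.03
Difference = |€2,348.73 − €1,611.03| = €737.70 ≈ €738

€738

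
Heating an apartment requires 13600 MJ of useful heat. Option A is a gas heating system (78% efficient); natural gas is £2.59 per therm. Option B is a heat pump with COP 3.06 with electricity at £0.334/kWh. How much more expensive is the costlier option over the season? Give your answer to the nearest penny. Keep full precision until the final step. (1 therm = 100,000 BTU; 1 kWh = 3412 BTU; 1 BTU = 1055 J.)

Heat load = 13600 MJ = 13,600,000,000 J / 1055 = 12,890,995 BTU
Gas: input = 12,890,995 / 0.78 = 16,526,917 BTU = 165.3 therm → 165.3 × £2.59 = £428.05
Heat pump: 12,890,995 BTU / 3412 = 3,778 kWh heat; / 3.06 = 1,235 kWh in → × £0.334 = £412.38
Difference = |£428.05 − £412.38| = £15.66

£15.66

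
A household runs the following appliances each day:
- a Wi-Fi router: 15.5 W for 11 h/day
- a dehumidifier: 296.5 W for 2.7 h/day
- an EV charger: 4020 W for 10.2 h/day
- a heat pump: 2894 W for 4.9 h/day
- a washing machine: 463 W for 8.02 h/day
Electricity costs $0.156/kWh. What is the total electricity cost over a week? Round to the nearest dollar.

$65

Wi-Fi router: 15.5 W × 11 h × 7 d = 1,194 Wh = 1.194 kWh
dehumidifier: 296.5 W × 2.7 h × 7 d = 5,604 Wh = 5.604 kWh
EV charger: 4020 W × 10.2 h × 7 d = 287,028 Wh = 287 kWh
heat pump: 2894 W × 4.9 h × 7 d = 99,264 Wh = 99.26 kWh
washing machine: 463 W × 8.02 h × 7 d = 25,993 Wh = 25.99 kWh
Total energy = 1.194 + 5.604 + 287 + 99.26 + 25.99 = 419.1 kWh
Cost = 419.1 kWh × $0.156 = $65.38 ≈ $65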